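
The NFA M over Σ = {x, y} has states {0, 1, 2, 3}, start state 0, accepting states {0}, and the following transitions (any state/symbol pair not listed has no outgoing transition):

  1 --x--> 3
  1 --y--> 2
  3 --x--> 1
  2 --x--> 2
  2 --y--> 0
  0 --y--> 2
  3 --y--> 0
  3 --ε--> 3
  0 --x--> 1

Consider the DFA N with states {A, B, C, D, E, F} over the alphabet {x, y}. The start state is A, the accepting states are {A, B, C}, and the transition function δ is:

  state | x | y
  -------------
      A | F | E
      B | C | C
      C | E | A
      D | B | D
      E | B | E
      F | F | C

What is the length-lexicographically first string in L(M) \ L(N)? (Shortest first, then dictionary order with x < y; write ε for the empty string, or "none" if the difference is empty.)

The string yy is accepted by M but not by N.
No shorter string lies in the difference, and yy is the lexicographically first length-2 string in L(M) \ L(N).

yy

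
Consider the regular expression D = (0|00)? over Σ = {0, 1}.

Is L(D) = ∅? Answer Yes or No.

No

The empty string ε matches the expression, so it belongs to L(D).
Since L(D) contains at least one string, it is not empty.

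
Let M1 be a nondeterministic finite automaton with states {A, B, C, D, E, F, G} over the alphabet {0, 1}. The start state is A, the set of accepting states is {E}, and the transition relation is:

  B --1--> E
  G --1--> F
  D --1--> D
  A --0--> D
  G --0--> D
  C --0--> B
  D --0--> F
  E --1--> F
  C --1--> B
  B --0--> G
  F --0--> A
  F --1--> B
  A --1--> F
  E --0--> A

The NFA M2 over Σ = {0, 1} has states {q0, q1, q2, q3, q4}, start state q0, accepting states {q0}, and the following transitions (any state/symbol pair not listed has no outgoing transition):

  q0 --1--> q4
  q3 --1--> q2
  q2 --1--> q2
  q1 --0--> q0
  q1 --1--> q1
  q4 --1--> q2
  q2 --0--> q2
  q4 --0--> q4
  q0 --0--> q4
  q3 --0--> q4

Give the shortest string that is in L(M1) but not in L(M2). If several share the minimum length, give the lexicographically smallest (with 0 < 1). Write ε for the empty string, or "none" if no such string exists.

111

The string 111 is accepted by M1 but not by M2.
No shorter string lies in the difference, and 111 is the lexicographically first length-3 string in L(M1) \ L(M2).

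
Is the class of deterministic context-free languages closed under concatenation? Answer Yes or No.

Take L₁ = {ε, c} (finite, hence regular and DCFL) and L₂ = {c aⁿbⁿ : n≥0} ∪ {cc aⁿb²ⁿ : n≥0} (a DCFL: the number of leading c's tells the DPDA whether to pop one stack symbol per b or per two b's). Then L₁L₂ ∩ cca⁺b* = {cc aⁿbⁿ : n≥1} ∪ {cc aⁿb²ⁿ : n≥1}. If L₁L₂ were a DCFL, so would be this intersection with a regular set, and a DPDA for it started from its configuration after reading cc would accept {aⁿbⁿ : n≥1} ∪ {aⁿb²ⁿ : n≥1}, which no deterministic PDA accepts (a DPDA for it would have a single run on aⁿb²ⁿ, accepting after the prefix aⁿbⁿ and accepting again after n more b's; an ordinary PDA that simulates it on a's and b's and, at any moment when it is accepting, may switch to reading only a fresh letter d while feeding each d to the simulation as a b, would accept aⁱbʲdᵏ (k≥1) exactly when both aⁱbʲ and aⁱbʲ⁺ᵏ are in the language, i.e. its language intersected with the regular set a*b*d⁺ would be exactly {aⁿbⁿdⁿ : n≥1} — impossible, since context-free languages are closed under intersection with regular sets and {aⁿbⁿdⁿ} is not context-free). Hence L₁L₂ is not a DCFL.

No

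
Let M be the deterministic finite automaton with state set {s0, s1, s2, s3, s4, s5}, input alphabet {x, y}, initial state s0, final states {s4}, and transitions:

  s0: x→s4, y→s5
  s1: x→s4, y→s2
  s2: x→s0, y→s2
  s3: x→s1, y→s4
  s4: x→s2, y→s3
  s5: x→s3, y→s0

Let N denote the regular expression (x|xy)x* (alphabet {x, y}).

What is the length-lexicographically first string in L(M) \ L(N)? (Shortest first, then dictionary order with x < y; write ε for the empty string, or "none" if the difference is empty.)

The string xyy is accepted by M but not by N.
No shorter string lies in the difference, and xyy is the lexicographically first length-3 string in L(M) \ L(N).

xyy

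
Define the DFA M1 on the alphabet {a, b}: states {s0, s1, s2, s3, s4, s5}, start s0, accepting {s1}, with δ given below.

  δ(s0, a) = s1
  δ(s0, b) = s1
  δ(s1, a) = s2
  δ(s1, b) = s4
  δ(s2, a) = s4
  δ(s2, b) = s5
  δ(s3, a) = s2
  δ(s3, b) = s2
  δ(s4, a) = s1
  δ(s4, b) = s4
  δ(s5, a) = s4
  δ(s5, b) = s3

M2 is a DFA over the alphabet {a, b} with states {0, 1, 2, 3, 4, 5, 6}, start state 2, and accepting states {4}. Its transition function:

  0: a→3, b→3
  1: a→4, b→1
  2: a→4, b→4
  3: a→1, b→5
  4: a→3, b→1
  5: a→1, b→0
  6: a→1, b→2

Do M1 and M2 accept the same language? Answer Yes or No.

Yes

Exploring the product automaton M1 × M2 from the start pair (s0, 2), following both machines on each input symbol, reaches 6 state pairs: (s0, 2), (s1, 4), (s2, 3), (s4, 1), (s5, 5), (s3, 0).
M1 accepts in {s1} and M2 accepts in {4}. In every reachable pair the two components are either both accepting — (s1, 4) — or both non-accepting, so no string is accepted by exactly one of the machines: L(M1) \ L(M2) and L(M2) \ L(M1) are both empty.
Hence every string is accepted by M1 iff it is accepted by M2, and the two languages coincide.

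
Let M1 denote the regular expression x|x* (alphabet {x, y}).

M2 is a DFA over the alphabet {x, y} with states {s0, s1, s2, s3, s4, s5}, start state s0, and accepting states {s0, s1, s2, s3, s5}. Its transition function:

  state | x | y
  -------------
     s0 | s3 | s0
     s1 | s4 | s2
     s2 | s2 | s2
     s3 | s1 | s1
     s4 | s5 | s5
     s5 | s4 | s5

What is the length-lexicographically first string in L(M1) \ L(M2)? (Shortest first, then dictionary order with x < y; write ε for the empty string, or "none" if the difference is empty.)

xxx

The string xxx is accepted by M1 but not by M2.
No shorter string lies in the difference, and xxx is the lexicographically first length-3 string in L(M1) \ L(M2).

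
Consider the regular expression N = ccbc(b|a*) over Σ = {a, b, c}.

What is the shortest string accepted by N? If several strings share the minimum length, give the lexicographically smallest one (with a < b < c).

ccbc

By inspection of the expression, no string of length less than 4 matches, and ccbc is the lexicographically first match of length 4.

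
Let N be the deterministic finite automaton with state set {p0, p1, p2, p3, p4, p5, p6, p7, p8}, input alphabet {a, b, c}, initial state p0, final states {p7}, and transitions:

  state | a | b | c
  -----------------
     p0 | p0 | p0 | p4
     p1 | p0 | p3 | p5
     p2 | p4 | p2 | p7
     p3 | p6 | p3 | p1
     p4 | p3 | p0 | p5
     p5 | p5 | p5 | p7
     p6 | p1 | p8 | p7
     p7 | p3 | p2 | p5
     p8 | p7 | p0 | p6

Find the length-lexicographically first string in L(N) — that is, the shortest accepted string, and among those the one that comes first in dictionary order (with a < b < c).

A breadth-first search from p0 reaches an accepting state first via the path p0 → p4 → p5 → p7 on input ccc.
No string of length < 3 is accepted (BFS exhausts all shorter strings without reaching an accepting state), and ccc is the lexicographically least accepting string of length 3.

ccc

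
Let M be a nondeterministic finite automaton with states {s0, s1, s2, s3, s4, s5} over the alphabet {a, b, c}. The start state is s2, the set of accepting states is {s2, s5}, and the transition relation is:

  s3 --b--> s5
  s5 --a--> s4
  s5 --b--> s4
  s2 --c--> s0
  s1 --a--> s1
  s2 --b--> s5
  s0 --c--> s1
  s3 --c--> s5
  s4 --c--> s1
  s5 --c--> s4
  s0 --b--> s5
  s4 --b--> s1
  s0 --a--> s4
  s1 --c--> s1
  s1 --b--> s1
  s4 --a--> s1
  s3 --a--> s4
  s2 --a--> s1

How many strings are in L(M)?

The useful subgraph on states {s0, s2, s5} is acyclic, so L(M) is finite; the longest accepting path visits 3 useful states, giving maximum string length 2.
Counting accepting paths from s2 by length: 1 of length 0, 1 of length 1, 1 of length 2. Total 3.

3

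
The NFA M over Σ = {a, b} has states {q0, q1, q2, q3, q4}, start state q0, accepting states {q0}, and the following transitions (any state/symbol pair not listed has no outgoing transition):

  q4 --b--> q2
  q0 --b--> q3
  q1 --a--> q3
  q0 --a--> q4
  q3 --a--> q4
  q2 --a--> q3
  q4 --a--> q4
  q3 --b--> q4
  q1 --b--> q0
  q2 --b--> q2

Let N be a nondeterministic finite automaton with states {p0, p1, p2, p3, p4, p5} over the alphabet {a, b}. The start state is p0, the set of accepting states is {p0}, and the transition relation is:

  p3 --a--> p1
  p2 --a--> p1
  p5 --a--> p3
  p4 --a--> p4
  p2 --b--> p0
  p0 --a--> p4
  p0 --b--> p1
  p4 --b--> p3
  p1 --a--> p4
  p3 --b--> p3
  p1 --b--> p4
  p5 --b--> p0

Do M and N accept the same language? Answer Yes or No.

Exploring the product automaton M × N from the start pair (q0, p0), following both machines on each input symbol, reaches 4 state pairs: (q0, p0), (q4, p4), (q3, p1), (q2, p3).
M accepts in {q0} and N accepts in {p0}. In every reachable pair the two components are either both accepting — (q0, p0) — or both non-accepting, so no string is accepted by exactly one of the machines: L(M) \ L(N) and L(N) \ L(M) are both empty.
Hence every string is accepted by M iff it is accepted by N, and the two languages coincide.

Yes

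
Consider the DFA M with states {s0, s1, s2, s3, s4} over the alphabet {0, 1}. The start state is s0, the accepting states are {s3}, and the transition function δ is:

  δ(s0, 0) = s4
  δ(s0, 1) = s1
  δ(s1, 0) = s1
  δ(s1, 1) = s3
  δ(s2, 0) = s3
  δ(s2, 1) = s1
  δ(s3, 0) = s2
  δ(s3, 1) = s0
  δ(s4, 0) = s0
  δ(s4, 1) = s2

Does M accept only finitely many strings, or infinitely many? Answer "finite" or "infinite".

infinite

State s1 is reachable from the start and can reach an accepting state, and it lies on the cycle s1 → s1.
Traversing that cycle any number of times yields accepted strings of unbounded length, so the language is infinite.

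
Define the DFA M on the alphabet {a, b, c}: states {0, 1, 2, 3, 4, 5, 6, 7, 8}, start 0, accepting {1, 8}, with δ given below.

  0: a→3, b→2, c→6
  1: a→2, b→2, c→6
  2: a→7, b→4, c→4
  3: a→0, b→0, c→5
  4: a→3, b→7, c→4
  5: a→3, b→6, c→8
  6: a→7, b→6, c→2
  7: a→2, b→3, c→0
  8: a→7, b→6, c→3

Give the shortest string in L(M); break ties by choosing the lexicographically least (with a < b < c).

A breadth-first search from 0 reaches an accepting state first via the path 0 → 3 → 5 → 8 on input acc.
No string of length < 3 is accepted (BFS exhausts all shorter strings without reaching an accepting state), and acc is the lexicographically least accepting string of length 3.

acc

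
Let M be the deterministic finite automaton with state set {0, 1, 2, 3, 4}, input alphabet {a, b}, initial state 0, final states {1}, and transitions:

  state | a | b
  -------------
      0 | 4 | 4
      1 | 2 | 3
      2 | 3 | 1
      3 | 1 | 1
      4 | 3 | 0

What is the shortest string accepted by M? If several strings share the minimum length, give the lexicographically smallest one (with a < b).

aaa

A breadth-first search from 0 reaches an accepting state first via the path 0 → 4 → 3 → 1 on input aaa.
No string of length < 3 is accepted (BFS exhausts all shorter strings without reaching an accepting state), and aaa is the lexicographically least accepting string of length 3.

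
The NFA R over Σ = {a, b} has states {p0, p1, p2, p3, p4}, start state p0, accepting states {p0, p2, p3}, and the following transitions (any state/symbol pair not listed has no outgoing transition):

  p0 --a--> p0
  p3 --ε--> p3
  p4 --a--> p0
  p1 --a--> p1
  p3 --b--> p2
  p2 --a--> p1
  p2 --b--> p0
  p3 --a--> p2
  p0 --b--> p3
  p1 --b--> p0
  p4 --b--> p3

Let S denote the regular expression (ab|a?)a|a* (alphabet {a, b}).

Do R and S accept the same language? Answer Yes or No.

The string b is accepted by R but rejected by S.
So L(R) ≠ L(S).

No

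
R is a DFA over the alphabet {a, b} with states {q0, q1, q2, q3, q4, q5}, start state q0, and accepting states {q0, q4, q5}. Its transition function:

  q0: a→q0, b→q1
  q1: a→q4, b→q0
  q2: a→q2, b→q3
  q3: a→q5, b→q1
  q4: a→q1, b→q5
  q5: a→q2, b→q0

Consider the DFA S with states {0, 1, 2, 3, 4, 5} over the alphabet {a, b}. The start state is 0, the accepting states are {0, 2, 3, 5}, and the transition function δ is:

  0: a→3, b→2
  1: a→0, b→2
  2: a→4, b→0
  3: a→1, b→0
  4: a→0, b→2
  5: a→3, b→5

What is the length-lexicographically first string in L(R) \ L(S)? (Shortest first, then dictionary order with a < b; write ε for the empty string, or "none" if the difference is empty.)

The string aa is accepted by R but not by S.
No shorter string lies in the difference, and aa is the lexicographically first length-2 string in L(R) \ L(S).

aa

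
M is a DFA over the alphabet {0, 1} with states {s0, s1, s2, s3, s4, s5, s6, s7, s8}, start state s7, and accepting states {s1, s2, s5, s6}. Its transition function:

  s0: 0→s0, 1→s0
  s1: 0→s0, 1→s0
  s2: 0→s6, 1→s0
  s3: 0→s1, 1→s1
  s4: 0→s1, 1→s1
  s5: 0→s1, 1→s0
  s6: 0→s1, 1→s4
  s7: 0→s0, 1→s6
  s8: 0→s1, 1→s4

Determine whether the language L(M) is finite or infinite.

finite

The useful states (reachable from s7 and able to reach an accepting state) are {s1, s4, s6, s7}.
Restricted to these states the transition graph has no cycle, so every accepting path has bounded length and L is finite.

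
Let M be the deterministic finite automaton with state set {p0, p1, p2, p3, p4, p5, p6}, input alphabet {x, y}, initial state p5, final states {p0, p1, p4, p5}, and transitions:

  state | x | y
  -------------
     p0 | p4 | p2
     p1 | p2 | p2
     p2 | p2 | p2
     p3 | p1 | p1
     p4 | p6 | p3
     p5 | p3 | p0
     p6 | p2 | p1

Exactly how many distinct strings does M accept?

The useful subgraph on states {p0, p1, p3, p4, p5, p6} is acyclic, so L(M) is finite; the longest accepting path visits 5 useful states, giving maximum string length 4.
Counting accepting paths from p5 by length: 1 of length 0, 1 of length 1, 3 of length 2, 3 of length 4. Total 8.

8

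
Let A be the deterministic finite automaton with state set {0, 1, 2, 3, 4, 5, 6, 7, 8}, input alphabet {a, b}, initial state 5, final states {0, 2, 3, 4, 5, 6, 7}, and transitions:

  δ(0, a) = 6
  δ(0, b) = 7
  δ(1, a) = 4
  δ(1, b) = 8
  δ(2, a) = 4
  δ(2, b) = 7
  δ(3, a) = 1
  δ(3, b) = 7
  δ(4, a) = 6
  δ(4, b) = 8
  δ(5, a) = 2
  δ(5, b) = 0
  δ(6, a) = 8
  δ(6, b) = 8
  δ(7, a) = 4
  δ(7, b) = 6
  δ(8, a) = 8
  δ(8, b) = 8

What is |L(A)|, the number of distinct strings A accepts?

14

The useful subgraph on states {0, 2, 4, 5, 6, 7} is acyclic, so L(A) is finite; the longest accepting path visits 5 useful states, giving maximum string length 4.
Counting accepting paths from 5 by length: 1 of length 0, 2 of length 1, 4 of length 2, 5 of length 3, 2 of length 4. Total 14.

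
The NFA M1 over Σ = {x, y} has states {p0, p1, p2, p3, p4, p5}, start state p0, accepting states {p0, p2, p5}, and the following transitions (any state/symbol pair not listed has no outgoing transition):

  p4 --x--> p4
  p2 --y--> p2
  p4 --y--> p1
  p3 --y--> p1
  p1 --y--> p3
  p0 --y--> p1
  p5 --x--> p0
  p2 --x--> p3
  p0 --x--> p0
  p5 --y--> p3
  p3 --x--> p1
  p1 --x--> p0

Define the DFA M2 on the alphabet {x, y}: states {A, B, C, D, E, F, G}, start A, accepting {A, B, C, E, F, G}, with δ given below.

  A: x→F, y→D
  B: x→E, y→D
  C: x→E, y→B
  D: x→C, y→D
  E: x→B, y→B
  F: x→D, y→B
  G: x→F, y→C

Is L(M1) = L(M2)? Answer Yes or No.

No

The string xx is accepted by M1 but rejected by M2.
So L(M1) ≠ L(M2).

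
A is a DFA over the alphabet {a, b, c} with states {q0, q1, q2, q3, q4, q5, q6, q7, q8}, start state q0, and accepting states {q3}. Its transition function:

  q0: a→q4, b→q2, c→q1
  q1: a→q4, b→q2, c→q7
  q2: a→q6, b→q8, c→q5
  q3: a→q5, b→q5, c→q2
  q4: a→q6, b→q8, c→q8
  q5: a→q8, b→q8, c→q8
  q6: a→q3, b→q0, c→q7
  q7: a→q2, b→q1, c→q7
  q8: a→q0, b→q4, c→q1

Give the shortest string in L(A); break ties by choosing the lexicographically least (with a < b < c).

A breadth-first search from q0 reaches an accepting state first via the path q0 → q4 → q6 → q3 on input aaa.
No string of length < 3 is accepted (BFS exhausts all shorter strings without reaching an accepting state), and aaa is the lexicographically least accepting string of length 3.

aaa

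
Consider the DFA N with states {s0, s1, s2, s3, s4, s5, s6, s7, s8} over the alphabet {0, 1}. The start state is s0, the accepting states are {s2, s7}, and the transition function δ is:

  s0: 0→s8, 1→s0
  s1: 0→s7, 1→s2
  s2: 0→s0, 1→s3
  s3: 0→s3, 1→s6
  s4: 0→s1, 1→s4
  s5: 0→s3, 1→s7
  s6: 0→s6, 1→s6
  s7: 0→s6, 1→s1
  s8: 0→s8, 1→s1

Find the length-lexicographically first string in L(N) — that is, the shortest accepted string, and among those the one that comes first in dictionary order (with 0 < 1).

A breadth-first search from s0 reaches an accepting state first via the path s0 → s8 → s1 → s7 on input 010.
No string of length < 3 is accepted (BFS exhausts all shorter strings without reaching an accepting state), and 010 is the lexicographically least accepting string of length 3.

010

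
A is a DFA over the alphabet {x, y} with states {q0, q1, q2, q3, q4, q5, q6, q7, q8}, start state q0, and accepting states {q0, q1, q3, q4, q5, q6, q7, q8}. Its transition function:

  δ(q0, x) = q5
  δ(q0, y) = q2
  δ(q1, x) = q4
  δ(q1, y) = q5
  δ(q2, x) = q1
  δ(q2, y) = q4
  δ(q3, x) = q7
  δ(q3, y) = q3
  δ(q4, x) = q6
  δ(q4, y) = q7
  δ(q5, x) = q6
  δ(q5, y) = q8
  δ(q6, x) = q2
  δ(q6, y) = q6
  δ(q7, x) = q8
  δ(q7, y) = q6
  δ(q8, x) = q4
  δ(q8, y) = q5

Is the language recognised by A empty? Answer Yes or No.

The empty string ε is accepted: the run q0 ends in the accepting state q0.
Since at least one string is accepted, L(A) is not empty.

No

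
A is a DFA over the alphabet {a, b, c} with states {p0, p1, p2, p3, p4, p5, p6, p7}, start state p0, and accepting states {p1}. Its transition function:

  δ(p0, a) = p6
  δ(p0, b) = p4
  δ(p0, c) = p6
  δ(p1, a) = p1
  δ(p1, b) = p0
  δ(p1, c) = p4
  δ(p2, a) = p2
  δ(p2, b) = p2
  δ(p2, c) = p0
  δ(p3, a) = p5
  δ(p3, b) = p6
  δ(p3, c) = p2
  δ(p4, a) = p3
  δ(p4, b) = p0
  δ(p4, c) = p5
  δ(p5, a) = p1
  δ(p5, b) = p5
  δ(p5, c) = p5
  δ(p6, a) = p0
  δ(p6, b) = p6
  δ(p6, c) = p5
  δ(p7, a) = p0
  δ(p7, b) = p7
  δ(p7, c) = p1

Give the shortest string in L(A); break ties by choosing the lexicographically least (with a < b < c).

aca

A breadth-first search from p0 reaches an accepting state first via the path p0 → p6 → p5 → p1 on input aca.
No string of length < 3 is accepted (BFS exhausts all shorter strings without reaching an accepting state), and aca is the lexicographically least accepting string of length 3.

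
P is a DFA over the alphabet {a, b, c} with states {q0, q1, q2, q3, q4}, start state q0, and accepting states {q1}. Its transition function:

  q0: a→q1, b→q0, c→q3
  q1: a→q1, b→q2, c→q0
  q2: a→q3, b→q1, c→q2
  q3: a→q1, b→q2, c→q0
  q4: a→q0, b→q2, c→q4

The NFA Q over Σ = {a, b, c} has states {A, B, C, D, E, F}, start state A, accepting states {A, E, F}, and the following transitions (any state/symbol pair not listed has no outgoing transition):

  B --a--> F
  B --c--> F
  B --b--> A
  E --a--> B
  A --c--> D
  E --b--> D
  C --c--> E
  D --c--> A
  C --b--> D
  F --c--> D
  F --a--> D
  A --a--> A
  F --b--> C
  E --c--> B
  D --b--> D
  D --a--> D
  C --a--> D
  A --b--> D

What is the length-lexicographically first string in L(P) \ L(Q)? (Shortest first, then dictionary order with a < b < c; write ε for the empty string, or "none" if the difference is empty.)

The string ba is accepted by P but not by Q.
No shorter string lies in the difference, and ba is the lexicographically first length-2 string in L(P) \ L(Q).

ba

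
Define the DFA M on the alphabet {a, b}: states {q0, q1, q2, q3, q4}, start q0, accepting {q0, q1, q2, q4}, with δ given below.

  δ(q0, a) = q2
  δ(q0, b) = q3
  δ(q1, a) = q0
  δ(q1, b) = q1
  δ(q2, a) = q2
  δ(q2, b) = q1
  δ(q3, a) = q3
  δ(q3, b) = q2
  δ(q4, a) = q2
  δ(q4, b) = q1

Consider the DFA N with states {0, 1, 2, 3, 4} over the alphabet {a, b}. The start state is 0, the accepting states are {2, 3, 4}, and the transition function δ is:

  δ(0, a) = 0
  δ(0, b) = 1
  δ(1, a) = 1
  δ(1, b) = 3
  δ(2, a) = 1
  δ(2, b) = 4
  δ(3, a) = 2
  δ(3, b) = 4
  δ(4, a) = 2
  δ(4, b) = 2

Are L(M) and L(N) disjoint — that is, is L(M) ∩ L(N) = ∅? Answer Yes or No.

No

The string bb is accepted by both M and N.
Hence L(M) ∩ L(N) ≠ ∅.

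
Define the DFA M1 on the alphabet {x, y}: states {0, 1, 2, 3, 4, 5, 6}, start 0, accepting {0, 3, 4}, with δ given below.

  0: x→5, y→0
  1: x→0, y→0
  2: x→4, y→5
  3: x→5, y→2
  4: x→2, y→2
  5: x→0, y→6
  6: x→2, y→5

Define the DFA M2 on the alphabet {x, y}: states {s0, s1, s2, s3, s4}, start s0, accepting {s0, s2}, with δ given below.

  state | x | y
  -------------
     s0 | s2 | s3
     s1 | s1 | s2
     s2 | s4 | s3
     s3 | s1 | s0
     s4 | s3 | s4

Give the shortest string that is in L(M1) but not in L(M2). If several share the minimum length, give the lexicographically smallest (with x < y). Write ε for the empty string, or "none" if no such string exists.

y

The string y is accepted by M1 but not by M2.
No shorter string lies in the difference, and y is the lexicographically first length-1 string in L(M1) \ L(M2).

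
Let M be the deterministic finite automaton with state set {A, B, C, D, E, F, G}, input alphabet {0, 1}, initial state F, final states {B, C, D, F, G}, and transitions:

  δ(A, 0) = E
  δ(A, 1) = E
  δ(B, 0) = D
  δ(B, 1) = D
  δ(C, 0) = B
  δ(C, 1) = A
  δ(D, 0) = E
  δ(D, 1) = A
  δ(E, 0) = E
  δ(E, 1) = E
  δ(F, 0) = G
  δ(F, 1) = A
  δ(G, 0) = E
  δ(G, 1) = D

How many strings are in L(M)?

3

The useful subgraph on states {D, F, G} is acyclic, so L(M) is finite; the longest accepting path visits 3 useful states, giving maximum string length 2.
Counting accepting paths from F by length: 1 of length 0, 1 of length 1, 1 of length 2. Total 3.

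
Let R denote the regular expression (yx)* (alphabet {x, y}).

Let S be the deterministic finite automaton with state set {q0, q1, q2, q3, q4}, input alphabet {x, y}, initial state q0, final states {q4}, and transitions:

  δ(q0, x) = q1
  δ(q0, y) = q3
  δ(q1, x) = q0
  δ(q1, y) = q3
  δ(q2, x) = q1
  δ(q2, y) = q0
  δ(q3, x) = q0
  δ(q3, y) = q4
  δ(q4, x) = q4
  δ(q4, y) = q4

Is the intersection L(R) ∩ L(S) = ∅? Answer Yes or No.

Yes

Converting the expression R to a DFA (subset construction, then merging equivalent states) gives the minimal DFA with states {r0, r1, r2}, start state r0, accepting states {r0} and transitions r0: x→r1, y→r2; r1: x→r1, y→r1; r2: x→r0, y→r1.
Exploring the product automaton R × S from the start pair (r0, q0), following both machines on each input symbol, reaches 6 state pairs: (r0, q0), (r1, q1), (r2, q3), (r1, q0), (r1, q3), (r1, q4).
R accepts in {r0} and S accepts in {q4}; no reachable pair has both components accepting, so no string drives both machines to acceptance simultaneously and L(R) ∩ L(S) = ∅.
So no string is accepted by both, and the intersection is empty.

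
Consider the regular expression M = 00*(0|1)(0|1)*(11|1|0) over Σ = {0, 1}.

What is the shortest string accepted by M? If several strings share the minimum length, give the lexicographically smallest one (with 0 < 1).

000

By inspection of the expression, no string of length less than 3 matches, and 000 is the lexicographically first match of length 3.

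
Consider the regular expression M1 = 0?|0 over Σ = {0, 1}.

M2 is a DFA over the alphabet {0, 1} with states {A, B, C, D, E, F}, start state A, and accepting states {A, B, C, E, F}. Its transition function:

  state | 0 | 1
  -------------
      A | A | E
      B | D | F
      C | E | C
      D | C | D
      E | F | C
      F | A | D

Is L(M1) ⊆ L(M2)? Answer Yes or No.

Yes

Converting the expression M1 to a DFA (subset construction, then merging equivalent states) gives the minimal DFA with states {r0, r1, r2}, start state r0, accepting states {r0, r1} and transitions r0: 0→r1, 1→r2; r1: 0→r2, 1→r2; r2: 0→r2, 1→r2.
Exploring the product automaton M1 × M2 from the start pair (r0, A), following both machines on each input symbol, reaches 7 state pairs: (r0, A), (r1, A), (r2, E), (r2, A), (r2, F), (r2, C), (r2, D).
M1 accepts in {r0, r1} and M2 accepts in {A, B, C, E, F}. The reachable pairs whose M1-component is accepting are (r0, A), (r1, A); in each of them the M2-component is accepting too, so the product for L(M1) \ L(M2) (M1-component accepting, M2-component rejecting) has no reachable accepting pair and the difference is empty.
Hence every string in L(M1) is also in L(M2).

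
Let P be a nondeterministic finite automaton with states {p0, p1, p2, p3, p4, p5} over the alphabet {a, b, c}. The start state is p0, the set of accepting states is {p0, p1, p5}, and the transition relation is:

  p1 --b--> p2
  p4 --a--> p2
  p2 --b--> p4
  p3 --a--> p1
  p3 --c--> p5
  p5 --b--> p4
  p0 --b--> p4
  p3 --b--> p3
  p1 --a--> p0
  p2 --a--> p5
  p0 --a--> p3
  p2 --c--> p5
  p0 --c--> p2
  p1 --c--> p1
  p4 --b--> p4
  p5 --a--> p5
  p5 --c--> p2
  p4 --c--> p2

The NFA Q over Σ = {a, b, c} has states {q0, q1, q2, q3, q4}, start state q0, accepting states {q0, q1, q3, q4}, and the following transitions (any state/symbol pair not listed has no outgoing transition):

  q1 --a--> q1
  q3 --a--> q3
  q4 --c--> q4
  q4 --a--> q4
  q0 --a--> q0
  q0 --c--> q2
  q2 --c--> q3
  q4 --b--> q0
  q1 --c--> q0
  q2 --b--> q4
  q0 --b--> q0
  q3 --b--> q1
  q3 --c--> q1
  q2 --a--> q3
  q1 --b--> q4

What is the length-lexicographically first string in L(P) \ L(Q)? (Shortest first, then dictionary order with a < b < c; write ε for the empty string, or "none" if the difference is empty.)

ac

The string ac is accepted by P but not by Q.
No shorter string lies in the difference, and ac is the lexicographically first length-2 string in L(P) \ L(Q).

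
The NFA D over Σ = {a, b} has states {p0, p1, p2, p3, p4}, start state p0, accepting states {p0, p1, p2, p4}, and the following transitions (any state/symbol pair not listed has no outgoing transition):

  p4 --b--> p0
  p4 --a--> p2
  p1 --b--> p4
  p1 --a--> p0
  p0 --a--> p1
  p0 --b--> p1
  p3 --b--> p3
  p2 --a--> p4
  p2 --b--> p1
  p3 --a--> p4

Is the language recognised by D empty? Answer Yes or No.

No

The empty string ε is accepted: the run p0 ends in the accepting state p0.
Since at least one string is accepted, L(D) is not empty.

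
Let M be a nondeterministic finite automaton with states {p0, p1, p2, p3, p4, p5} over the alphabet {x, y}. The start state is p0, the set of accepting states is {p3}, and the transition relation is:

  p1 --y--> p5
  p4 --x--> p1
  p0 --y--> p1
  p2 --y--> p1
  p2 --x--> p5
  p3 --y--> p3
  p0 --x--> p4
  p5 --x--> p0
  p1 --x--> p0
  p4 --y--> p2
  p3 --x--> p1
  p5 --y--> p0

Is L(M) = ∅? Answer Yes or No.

Yes

The states reachable from the start state are {p0, p1, p2, p4, p5}.
None of the accepting states {p3} is reachable, so no string is accepted and L(M) = ∅.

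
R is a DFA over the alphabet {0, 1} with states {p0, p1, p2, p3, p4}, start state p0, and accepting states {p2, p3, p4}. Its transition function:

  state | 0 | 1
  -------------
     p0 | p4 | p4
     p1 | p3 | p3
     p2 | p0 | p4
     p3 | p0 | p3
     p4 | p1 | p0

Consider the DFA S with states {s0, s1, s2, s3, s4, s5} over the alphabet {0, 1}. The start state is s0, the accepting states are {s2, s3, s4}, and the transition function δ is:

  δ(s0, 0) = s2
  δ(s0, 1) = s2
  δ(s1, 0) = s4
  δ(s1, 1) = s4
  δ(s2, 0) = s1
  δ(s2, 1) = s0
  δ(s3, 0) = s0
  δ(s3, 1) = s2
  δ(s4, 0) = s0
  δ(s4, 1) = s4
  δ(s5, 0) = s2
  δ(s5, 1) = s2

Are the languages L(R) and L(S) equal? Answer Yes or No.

Exploring the product automaton R × S from the start pair (p0, s0), following both machines on each input symbol, reaches 4 state pairs: (p0, s0), (p4, s2), (p1, s1), (p3, s4).
R accepts in {p2, p3, p4} and S accepts in {s2, s3, s4}. In every reachable pair the two components are either both accepting — (p4, s2), (p3, s4) — or both non-accepting, so no string is accepted by exactly one of the machines: L(R) \ L(S) and L(S) \ L(R) are both empty.
Hence every string is accepted by R iff it is accepted by S, and the two languages coincide.

Yes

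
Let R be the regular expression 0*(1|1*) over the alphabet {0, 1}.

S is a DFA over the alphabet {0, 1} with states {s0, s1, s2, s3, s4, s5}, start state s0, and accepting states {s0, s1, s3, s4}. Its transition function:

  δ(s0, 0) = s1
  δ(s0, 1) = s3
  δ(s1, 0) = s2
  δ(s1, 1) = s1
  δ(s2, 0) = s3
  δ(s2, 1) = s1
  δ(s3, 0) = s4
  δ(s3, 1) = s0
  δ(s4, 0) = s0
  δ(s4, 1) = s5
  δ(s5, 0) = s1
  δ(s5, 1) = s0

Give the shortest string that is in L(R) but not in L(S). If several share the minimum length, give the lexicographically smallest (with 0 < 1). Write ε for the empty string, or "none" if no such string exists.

The string 00 is accepted by R but not by S.
No shorter string lies in the difference, and 00 is the lexicographically first length-2 string in L(R) \ L(S).

00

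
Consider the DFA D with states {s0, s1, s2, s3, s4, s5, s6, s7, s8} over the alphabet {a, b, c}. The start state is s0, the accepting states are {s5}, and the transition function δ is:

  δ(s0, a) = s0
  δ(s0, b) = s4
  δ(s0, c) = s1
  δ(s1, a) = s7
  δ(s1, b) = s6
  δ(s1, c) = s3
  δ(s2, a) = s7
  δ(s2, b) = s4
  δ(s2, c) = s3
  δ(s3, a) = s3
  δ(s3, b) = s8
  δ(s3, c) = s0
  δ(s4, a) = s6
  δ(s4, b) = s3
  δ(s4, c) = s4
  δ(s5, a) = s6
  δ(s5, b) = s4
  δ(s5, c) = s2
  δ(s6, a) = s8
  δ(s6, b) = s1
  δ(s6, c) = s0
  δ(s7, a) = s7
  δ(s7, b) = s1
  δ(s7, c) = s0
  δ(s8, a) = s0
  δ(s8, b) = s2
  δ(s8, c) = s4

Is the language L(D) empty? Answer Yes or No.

Yes

The states reachable from the start state are {s0, s1, s2, s3, s4, s6, s7, s8}.
None of the accepting states {s5} is reachable, so no string is accepted and L(D) = ∅.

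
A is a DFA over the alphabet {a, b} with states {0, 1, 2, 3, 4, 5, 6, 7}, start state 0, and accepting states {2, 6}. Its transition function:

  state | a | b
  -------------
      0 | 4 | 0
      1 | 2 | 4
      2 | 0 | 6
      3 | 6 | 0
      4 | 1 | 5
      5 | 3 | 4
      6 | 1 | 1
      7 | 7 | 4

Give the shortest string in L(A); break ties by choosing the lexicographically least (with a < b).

A breadth-first search from 0 reaches an accepting state first via the path 0 → 4 → 1 → 2 on input aaa.
No string of length < 3 is accepted (BFS exhausts all shorter strings without reaching an accepting state), and aaa is the lexicographically least accepting string of length 3.

aaa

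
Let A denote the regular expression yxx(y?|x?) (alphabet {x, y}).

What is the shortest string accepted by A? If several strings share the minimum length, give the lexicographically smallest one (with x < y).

By inspection of the expression, no string of length less than 3 matches, and yxx is the lexicographically first match of length 3.

yxx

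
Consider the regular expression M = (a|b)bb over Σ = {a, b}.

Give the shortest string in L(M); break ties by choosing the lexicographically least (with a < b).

abb

By inspection of the expression, no string of length less than 3 matches, and abb is the lexicographically first match of length 3.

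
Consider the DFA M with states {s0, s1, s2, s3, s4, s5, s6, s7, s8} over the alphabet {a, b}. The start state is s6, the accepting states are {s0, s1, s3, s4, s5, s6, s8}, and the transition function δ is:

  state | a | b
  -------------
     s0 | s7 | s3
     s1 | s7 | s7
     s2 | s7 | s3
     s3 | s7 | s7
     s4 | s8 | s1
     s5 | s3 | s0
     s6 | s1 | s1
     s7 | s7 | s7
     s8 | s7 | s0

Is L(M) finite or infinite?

The useful states (reachable from s6 and able to reach an accepting state) are {s1, s6}.
Restricted to these states the transition graph has no cycle, so every accepting path has bounded length and L is finite.

finite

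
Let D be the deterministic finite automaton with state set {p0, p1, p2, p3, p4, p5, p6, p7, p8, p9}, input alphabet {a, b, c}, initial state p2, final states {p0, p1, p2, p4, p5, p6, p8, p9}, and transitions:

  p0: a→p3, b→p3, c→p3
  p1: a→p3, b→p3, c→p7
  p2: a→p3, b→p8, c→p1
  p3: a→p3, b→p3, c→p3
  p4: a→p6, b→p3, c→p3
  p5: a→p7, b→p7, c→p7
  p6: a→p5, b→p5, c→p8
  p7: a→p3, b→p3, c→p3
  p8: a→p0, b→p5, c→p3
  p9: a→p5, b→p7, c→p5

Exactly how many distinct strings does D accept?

The useful subgraph on states {p0, p1, p2, p5, p8} is acyclic, so L(D) is finite; the longest accepting path visits 3 useful states, giving maximum string length 2.
Counting accepting paths from p2 by length: 1 of length 0, 2 of length 1, 2 of length 2. Total 5.

5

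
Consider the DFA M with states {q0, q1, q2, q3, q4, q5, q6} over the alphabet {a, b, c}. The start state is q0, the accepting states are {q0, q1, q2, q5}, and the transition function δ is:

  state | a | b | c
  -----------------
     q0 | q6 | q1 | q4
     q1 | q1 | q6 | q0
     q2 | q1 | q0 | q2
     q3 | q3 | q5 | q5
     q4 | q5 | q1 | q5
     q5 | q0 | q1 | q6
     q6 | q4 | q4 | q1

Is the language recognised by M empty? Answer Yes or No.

No

The empty string ε is accepted: the run q0 ends in the accepting state q0.
Since at least one string is accepted, L(M) is not empty.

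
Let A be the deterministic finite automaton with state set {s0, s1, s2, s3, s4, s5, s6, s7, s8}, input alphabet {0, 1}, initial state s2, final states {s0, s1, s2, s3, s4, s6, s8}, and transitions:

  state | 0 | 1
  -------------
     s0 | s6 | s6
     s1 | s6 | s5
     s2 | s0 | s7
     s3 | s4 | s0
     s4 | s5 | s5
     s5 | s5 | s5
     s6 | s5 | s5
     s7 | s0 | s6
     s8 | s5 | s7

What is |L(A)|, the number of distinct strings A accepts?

8

The useful subgraph on states {s0, s2, s6, s7} is acyclic, so L(A) is finite; the longest accepting path visits 4 useful states, giving maximum string length 3.
Counting accepting paths from s2 by length: 1 of length 0, 1 of length 1, 4 of length 2, 2 of length 3. Total 8.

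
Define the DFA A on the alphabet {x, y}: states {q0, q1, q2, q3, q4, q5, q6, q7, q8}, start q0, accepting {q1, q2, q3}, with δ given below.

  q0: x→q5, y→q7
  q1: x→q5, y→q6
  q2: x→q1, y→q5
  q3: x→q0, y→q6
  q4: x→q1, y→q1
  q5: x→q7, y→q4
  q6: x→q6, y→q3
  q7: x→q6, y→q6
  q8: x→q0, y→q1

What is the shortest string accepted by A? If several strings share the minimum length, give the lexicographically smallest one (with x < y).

A breadth-first search from q0 reaches an accepting state first via the path q0 → q5 → q4 → q1 on input xyx.
No string of length < 3 is accepted (BFS exhausts all shorter strings without reaching an accepting state), and xyx is the lexicographically least accepting string of length 3.

xyx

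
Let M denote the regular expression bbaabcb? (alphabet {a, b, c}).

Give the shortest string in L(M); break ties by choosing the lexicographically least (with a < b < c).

By inspection of the expression, no string of length less than 6 matches, and bbaabc is the lexicographically first match of length 6.

bbaabc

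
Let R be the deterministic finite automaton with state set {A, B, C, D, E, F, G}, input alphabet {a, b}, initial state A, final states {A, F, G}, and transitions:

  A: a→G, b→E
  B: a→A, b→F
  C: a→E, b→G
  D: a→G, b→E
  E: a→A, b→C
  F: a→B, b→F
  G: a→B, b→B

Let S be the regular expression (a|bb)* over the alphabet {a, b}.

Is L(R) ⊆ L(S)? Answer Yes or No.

No

The string ba is in L(R) but not in L(S).
So L(R) ⊄ L(S).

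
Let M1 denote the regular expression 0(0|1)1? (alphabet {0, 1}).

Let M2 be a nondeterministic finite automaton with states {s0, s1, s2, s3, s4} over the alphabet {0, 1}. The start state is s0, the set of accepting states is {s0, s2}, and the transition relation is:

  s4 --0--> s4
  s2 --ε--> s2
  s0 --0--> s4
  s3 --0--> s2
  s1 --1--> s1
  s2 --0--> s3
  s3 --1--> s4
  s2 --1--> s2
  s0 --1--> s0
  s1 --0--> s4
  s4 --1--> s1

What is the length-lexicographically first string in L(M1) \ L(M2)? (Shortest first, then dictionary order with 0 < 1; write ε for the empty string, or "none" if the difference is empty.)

The string 00 is accepted by M1 but not by M2.
No shorter string lies in the difference, and 00 is the lexicographically first length-2 string in L(M1) \ L(M2).

00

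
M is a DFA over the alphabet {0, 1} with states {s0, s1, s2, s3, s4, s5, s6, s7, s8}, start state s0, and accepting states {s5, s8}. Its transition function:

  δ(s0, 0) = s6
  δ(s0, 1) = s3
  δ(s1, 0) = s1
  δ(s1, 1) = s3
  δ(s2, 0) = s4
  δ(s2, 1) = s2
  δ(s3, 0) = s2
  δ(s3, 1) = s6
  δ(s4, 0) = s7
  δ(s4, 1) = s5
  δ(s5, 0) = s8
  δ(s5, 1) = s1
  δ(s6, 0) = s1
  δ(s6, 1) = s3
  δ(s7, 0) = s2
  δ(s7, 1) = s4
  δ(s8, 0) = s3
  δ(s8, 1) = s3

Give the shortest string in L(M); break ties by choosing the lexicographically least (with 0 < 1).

1001

A breadth-first search from s0 reaches an accepting state first via the path s0 → s3 → s2 → s4 → s5 on input 1001.
No string of length < 4 is accepted (BFS exhausts all shorter strings without reaching an accepting state), and 1001 is the lexicographically least accepting string of length 4.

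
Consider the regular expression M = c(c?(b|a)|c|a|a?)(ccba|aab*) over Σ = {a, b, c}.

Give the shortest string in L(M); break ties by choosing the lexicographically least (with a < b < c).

By inspection of the expression, no string of length less than 3 matches, and caa is the lexicographically first match of length 3.

caa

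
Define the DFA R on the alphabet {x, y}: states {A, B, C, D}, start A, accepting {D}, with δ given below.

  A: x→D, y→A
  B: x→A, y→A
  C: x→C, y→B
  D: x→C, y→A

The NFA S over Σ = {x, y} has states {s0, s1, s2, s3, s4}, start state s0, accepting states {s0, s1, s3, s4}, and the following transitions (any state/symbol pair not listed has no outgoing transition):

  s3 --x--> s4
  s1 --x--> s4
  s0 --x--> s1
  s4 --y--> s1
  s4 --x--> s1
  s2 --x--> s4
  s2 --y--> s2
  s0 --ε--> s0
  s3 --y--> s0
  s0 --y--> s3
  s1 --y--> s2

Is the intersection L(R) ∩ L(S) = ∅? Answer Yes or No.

No

The string x is accepted by both R and S.
Hence L(R) ∩ L(S) ≠ ∅.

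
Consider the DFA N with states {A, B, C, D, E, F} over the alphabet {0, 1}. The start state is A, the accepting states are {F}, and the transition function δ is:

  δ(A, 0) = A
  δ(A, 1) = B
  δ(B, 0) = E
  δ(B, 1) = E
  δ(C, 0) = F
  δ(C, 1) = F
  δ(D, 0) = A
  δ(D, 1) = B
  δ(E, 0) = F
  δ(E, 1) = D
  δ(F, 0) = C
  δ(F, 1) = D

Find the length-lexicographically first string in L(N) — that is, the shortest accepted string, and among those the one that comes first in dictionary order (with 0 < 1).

A breadth-first search from A reaches an accepting state first via the path A → B → E → F on input 100.
No string of length < 3 is accepted (BFS exhausts all shorter strings without reaching an accepting state), and 100 is the lexicographically least accepting string of length 3.

100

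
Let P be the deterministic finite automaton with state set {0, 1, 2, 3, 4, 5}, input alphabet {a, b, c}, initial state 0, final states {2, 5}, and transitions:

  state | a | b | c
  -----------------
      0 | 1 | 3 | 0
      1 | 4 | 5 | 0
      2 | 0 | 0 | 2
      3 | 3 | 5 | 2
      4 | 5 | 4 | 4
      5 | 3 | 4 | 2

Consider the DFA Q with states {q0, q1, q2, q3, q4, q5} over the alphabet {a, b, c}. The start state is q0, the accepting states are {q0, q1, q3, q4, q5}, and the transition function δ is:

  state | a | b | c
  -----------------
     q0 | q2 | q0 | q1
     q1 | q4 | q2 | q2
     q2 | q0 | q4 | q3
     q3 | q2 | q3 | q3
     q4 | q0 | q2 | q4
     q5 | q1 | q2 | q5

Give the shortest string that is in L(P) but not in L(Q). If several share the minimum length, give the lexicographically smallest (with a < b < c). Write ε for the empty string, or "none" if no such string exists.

aaa

The string aaa is accepted by P but not by Q.
No shorter string lies in the difference, and aaa is the lexicographically first length-3 string in L(P) \ L(Q).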